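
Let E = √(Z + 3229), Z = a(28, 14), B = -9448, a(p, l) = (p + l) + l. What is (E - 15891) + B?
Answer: -25339 + 3*√365 ≈ -25282.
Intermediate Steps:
a(p, l) = p + 2*l (a(p, l) = (l + p) + l = p + 2*l)
Z = 56 (Z = 28 + 2*14 = 28 + 28 = 56)
E = 3*√365 (E = √(56 + 3229) = √3285 = 3*√365 ≈ 57.315)
(E - 15891) + B = (3*√365 - 15891) - 9448 = (-15891 + 3*√365) - 9448 = -25339 + 3*√365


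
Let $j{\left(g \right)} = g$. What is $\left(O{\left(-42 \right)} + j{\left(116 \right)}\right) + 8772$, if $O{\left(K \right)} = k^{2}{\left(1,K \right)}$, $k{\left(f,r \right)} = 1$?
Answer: $8889$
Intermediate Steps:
$O{\left(K \right)} = 1$ ($O{\left(K \right)} = 1^{2} = 1$)
$\left(O{\left(-42 \right)} + j{\left(116 \right)}\right) + 8772 = \left(1 + 116\right) + 8772 = 117 + 8772 = 8889$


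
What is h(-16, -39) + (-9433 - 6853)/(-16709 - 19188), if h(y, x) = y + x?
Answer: -1958049/35897 ≈ -54.546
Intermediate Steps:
h(y, x) = x + y
h(-16, -39) + (-9433 - 6853)/(-16709 - 19188) = (-39 - 16) + (-9433 - 6853)/(-16709 - 19188) = -55 - 16286/(-35897) = -55 - 16286*(-1/35897) = -55 + 16286/35897 = -1958049/35897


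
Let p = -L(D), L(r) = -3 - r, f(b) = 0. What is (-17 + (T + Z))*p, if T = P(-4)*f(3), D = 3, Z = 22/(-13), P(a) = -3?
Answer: -1458/13 ≈ -112.15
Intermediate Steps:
Z = -22/13 (Z = 22*(-1/13) = -22/13 ≈ -1.6923)
T = 0 (T = -3*0 = 0)
p = 6 (p = -(-3 - 1*3) = -(-3 - 3) = -1*(-6) = 6)
(-17 + (T + Z))*p = (-17 + (0 - 22/13))*6 = (-17 - 22/13)*6 = -243/13*6 = -1458/13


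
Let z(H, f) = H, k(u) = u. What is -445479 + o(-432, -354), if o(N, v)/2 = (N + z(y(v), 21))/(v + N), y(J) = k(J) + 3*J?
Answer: -58357133/131 ≈ -4.4547e+5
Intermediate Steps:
y(J) = 4*J (y(J) = J + 3*J = 4*J)
o(N, v) = 2*(N + 4*v)/(N + v) (o(N, v) = 2*((N + 4*v)/(v + N)) = 2*((N + 4*v)/(N + v)) = 2*(N + 4*v)/(N + v))
-445479 + o(-432, -354) = -445479 + 2*(-432 + 4*(-354))/(-432 - 354) = -445479 + 2*(-432 - 1416)/(-786) = -445479 + 2*(-1/786)*(-1848) = -445479 + 616/131 = -58357133/131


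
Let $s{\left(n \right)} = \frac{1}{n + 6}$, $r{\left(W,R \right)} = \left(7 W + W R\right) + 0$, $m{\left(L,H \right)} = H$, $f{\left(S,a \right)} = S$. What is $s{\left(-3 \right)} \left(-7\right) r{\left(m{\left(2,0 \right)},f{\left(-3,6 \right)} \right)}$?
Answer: $0$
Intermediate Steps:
$r{\left(W,R \right)} = 7 W + R W$ ($r{\left(W,R \right)} = \left(7 W + R W\right) + 0 = 7 W + R W$)
$s{\left(n \right)} = \frac{1}{6 + n}$
$s{\left(-3 \right)} \left(-7\right) r{\left(m{\left(2,0 \right)},f{\left(-3,6 \right)} \right)} = \frac{1}{6 - 3} \left(-7\right) 0 \left(7 - 3\right) = \frac{1}{3} \left(-7\right) 0 \cdot 4 = \frac{1}{3} \left(-7\right) 0 = \left(- \frac{7}{3}\right) 0 = 0$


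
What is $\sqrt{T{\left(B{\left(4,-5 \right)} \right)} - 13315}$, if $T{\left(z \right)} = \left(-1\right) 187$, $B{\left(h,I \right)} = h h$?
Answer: $i \sqrt{13502} \approx 116.2 i$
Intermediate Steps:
$B{\left(h,I \right)} = h^{2}$
$T{\left(z \right)} = -187$
$\sqrt{T{\left(B{\left(4,-5 \right)} \right)} - 13315} = \sqrt{-187 - 13315} = \sqrt{-13502} = i \sqrt{13502}$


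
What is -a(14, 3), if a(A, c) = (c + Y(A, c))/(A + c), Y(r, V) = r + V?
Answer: -20/17 ≈ -1.1765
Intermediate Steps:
Y(r, V) = V + r
a(A, c) = (A + 2*c)/(A + c) (a(A, c) = (c + (c + A))/(A + c) = (c + (A + c))/(A + c) = (A + 2*c)/(A + c))
-a(14, 3) = -(14 + 2*3)/(14 + 3) = -(14 + 6)/17 = -20/17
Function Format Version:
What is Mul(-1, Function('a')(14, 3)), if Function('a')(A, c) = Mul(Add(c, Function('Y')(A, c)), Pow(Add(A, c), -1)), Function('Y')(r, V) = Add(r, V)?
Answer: Rational(-20, 17) ≈ -1.1765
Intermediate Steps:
Function('Y')(r, V) = Add(V, r)
Function('a')(A, c) = Mul(Pow(Add(A, c), -1), Add(A, Mul(2, c))) (Function('a')(A, c) = Mul(Add(c, Add(c, A)), Pow(Add(A, c), -1)) = Mul(Add(c, Add(A, c)), Pow(Add(A, c), -1)) = Mul(Add(A, Mul(2, c)), Pow(Add(A, c), -1)) = Mul(Pow(Add(A, c), -1), Add(A, Mul(2, c))))
Mul(-1, Function('a')(14, 3)) = Mul(-1, Mul(Pow(Add(14, 3), -1), Add(14, Mul(2, 3)))) = Mul(-1, Mul(Pow(17, -1), Add(14, 6))) = Mul(-1, Mul(Rational(1, 17), 20)) = Mul(-1, Rational(20, 17)) = Rational(-20, 17)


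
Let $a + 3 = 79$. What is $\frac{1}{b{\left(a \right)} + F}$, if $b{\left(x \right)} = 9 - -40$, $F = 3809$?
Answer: $\frac{1}{3858} \approx 0.0002592$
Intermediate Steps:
$a = 76$ ($a = -3 + 79 = 76$)
$b{\left(x \right)} = 49$ ($b{\left(x \right)} = 9 + 40 = 49$)
$\frac{1}{b{\left(a \right)} + F} = \frac{1}{49 + 3809} = \frac{1}{3858}$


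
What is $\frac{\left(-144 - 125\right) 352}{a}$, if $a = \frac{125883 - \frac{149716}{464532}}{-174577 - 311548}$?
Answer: $\frac{534562568113200}{1461913301} \approx 3.6566 \cdot 10^{5}$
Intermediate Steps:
$a = - \frac{2923826602}{11291030925}$ ($a = \frac{125883 - \frac{37429}{116133}}{-486125} = \left(125883 - \frac{37429}{116133}\right) \left(- \frac{1}{486125}\right) = \frac{14619133010}{116133} \left(- \frac{1}{486125}\right) = - \frac{2923826602}{11291030925} \approx -0.25895$)
$\frac{\left(-144 - 125\right) 352}{a} = \frac{\left(-144 - 125\right) 352}{- \frac{2923826602}{11291030925}} = \left(-269\right) 352 \left(- \frac{11291030925}{2923826602}\right) = \left(-94688\right) \left(- \frac{11291030925}{2923826602}\right) = \frac{534562568113200}{1461913301}$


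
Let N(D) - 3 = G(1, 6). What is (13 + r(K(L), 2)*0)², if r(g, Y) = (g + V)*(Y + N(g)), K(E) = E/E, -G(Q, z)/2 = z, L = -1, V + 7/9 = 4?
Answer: 169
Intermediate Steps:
V = 29/9 (V = -7/9 + 4 = 29/9 ≈ 3.2222)
G(Q, z) = -2*z
N(D) = -9 (N(D) = 3 - 2*6 = 3 - 12 = -9)
K(E) = 1
r(g, Y) = (-9 + Y)*(29/9 + g) (r(g, Y) = (g + 29/9)*(Y - 9) = (29/9 + g)*(-9 + Y) = (-9 + Y)*(29/9 + g))
(13 + r(K(L), 2)*0)² = (13 + (-29 - 9*1 + (29/9)*2 + 2*1)*0)² = (13 + (-29 - 9 + 58/9 + 2)*0)² = (13 - 266/9*0)² = (13 + 0)² = 13² = 169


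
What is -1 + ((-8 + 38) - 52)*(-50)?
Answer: 1099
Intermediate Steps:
-1 + ((-8 + 38) - 52)*(-50) = -1 + (30 - 52)*(-50) = -1 - 22*(-50) = -1 + 1100 = 1099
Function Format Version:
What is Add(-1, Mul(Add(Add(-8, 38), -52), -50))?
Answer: 1099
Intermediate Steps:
Add(-1, Mul(Add(Add(-8, 38), -52), -50)) = Add(-1, Mul(Add(30, -52), -50)) = Add(-1, Mul(-22, -50)) = Add(-1, 1100) = 1099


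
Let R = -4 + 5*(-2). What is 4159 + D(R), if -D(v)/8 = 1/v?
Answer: 29117/7 ≈ 4159.6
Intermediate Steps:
R = -14 (R = -4 - 10 = -14)
D(v) = -8/v
4159 + D(R) = 4159 - 8/(-14) = 4159 - 8*(-1/14) = 4159 + 4/7 = 29117/7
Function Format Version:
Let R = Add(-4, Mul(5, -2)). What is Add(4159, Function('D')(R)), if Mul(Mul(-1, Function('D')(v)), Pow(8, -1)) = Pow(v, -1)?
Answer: Rational(29117, 7) ≈ 4159.6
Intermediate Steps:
R = -14 (R = Add(-4, -10) = -14)
Function('D')(v) = Mul(-8, Pow(v, -1))
Add(4159, Function('D')(R)) = Add(4159, Mul(-8, Pow(-14, -1))) = Add(4159, Mul(-8, Rational(-1, 14))) = Add(4159, Rational(4, 7)) = Rational(29117, 7)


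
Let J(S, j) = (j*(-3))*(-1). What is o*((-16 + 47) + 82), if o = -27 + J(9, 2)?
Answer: -2373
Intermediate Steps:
J(S, j) = 3*j (J(S, j) = -3*j*(-1) = 3*j)
o = -21 (o = -27 + 3*2 = -27 + 6 = -21)
o*((-16 + 47) + 82) = -21*((-16 + 47) + 82) = -21*(31 + 82) = -21*113 = -2373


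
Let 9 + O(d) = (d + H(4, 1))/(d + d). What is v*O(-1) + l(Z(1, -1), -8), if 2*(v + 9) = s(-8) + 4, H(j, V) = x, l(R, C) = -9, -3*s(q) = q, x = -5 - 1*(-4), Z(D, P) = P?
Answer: 109/3 ≈ 36.333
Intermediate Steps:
x = -1 (x = -5 + 4 = -1)
s(q) = -q/3
H(j, V) = -1
O(d) = -9 + (-1 + d)/(2*d) (O(d) = -9 + (d - 1)/(d + d) = -9 + (-1 + d)/((2*d)) = -9 + (-1 + d)*(1/(2*d)) = -9 + (-1 + d)/(2*d))
v = -17/3 (v = -9 + (-1/3*(-8) + 4)/2 = -9 + (8/3 + 4)/2 = -9 + (1/2)*(20/3) = -9 + 10/3 = -17/3 ≈ -5.6667)
v*O(-1) + l(Z(1, -1), -8) = -17*(-1 - 17*(-1))/(6*(-1)) - 9 = -17*(-1)*(-1 + 17)/6 - 9 = -17*(-1)*16/6 - 9 = -17/3*(-8) - 9 = 136/3 - 9 = 109/3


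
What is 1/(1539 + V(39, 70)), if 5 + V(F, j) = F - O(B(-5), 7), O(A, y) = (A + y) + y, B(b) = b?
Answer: 1/1564 ≈ 0.00063939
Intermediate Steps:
O(A, y) = A + 2*y
V(F, j) = -14 + F (V(F, j) = -5 + (F - (-5 + 2*7)) = -5 + (F - (-5 + 14)) = -5 + (F - 1*9) = -5 + (F - 9) = -5 + (-9 + F) = -14 + F)
1/(1539 + V(39, 70)) = 1/(1539 + (-14 + 39)) = 1/(1539 + 25) = 1/1564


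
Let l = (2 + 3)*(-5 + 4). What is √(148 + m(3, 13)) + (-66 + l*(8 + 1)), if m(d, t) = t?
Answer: -111 + √161 ≈ -98.311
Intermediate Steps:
l = -5 (l = 5*(-1) = -5)
√(148 + m(3, 13)) + (-66 + l*(8 + 1)) = √(148 + 13) + (-66 - 5*(8 + 1)) = √161 + (-66 - 5*9) = √161 + (-66 - 45) = √161 - 111 = -111 + √161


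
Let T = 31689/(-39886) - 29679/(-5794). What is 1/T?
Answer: 8253553/35720376 ≈ 0.23106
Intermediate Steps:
T = 35720376/8253553 (T = 31689*(-1/39886) - 29679*(-1/5794) = -4527/5698 + 29679/5794 = 35720376/8253553 ≈ 4.3279)
1/T = 1/(35720376/8253553) = 8253553/35720376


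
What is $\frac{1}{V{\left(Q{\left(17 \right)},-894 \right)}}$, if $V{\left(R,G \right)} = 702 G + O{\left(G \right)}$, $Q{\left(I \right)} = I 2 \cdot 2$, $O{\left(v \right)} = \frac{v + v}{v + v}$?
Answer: $- \frac{1}{627587} \approx -1.5934 \cdot 10^{-6}$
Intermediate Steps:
$O{\left(v \right)} = 1$ ($O{\left(v \right)} = \frac{2 v}{2 v} = 2 v \frac{1}{2 v} = 1$)
$Q{\left(I \right)} = 4 I$ ($Q{\left(I \right)} = 2 I 2 = 4 I$)
$V{\left(R,G \right)} = 1 + 702 G$ ($V{\left(R,G \right)} = 702 G + 1 = 1 + 702 G$)
$\frac{1}{V{\left(Q{\left(17 \right)},-894 \right)}} = \frac{1}{1 + 702 \left(-894\right)} = \frac{1}{1 - 627588} = \frac{1}{-627587} = - \frac{1}{627587}$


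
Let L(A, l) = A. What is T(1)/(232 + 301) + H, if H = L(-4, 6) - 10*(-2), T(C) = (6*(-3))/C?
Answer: 8510/533 ≈ 15.966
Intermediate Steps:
T(C) = -18/C
H = 16 (H = -4 - 10*(-2) = -4 + 20 = 16)
T(1)/(232 + 301) + H = (-18/1)/(232 + 301) + 16 = (-18*1)/533 + 16 = (1/533)*(-18) + 16 = -18/533 + 16 = 8510/533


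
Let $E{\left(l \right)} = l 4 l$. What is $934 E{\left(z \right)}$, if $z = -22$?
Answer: $1808224$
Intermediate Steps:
$E{\left(l \right)} = 4 l^{2}$ ($E{\left(l \right)} = 4 l l = 4 l^{2}$)
$934 E{\left(z \right)} = 934 \cdot 4 \left(-22\right)^{2} = 934 \cdot 4 \cdot 484 = 934 \cdot 1936 = 1808224$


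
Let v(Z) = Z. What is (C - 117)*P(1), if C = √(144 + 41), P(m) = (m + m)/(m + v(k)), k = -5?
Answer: 117/2 - √185/2 ≈ 51.699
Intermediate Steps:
P(m) = 2*m/(-5 + m) (P(m) = (m + m)/(m - 5) = (2*m)/(-5 + m) = 2*m/(-5 + m))
C = √185 ≈ 13.601
(C - 117)*P(1) = (√185 - 117)*(2*1/(-5 + 1)) = (-117 + √185)*(2*1/(-4)) = (-117 + √185)*(2*1*(-¼)) = (-117 + √185)*(-½) = 117/2 - √185/2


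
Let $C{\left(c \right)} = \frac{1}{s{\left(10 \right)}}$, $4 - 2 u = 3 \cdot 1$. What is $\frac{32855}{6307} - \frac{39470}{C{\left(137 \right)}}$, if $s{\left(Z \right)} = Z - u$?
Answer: $- \frac{2364871400}{6307} \approx -3.7496 \cdot 10^{5}$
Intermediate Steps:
$u = \frac{1}{2}$ ($u = 2 - \frac{3 \cdot 1}{2} = 2 - \frac{3}{2} = \frac{1}{2} \approx 0.5$)
$s{\left(Z \right)} = - \frac{1}{2} + Z$ ($s{\left(Z \right)} = Z - \frac{1}{2} = - \frac{1}{2} + Z$)
$C{\left(c \right)} = \frac{2}{19}$ ($C{\left(c \right)} = \frac{1}{- \frac{1}{2} + 10} = \frac{1}{\frac{19}{2}} = \frac{2}{19}$)
$\frac{32855}{6307} - \frac{39470}{C{\left(137 \right)}} = \frac{32855}{6307} - \frac{39470}{\frac{2}{19}} = 32855 \cdot \frac{1}{6307} - 374965 = \frac{32855}{6307} - 374965 = - \frac{2364871400}{6307}$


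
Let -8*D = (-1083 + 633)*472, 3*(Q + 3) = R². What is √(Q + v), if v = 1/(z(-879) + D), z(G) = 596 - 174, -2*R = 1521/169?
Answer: √682027478/13486 ≈ 1.9365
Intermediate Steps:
R = -9/2 (R = -1521/(2*169) = -½*9 = -9/2 ≈ -4.5000)
z(G) = 422
Q = 15/4 (Q = -3 + (-9/2)²/3 = -3 + (⅓)*(81/4) = -3 + 27/4 = 15/4 ≈ 3.7500)
D = 26550 (D = -(-1083 + 633)*472/8 = -(-225)*472/4 = -⅛*(-212400) = 26550)
v = 1/26972 (v = 1/(422 + 26550) = 1/26972 ≈ 3.7075e-5)
√(Q + v) = √(15/4 + 1/26972) = √(50573/13486) = √682027478/13486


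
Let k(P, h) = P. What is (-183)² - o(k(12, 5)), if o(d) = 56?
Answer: 33433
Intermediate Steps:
(-183)² - o(k(12, 5)) = (-183)² - 1*56 = 33489 - 56 = 33433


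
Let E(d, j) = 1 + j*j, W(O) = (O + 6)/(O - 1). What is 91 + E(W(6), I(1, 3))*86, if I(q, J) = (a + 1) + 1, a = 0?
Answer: 521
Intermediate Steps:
W(O) = (6 + O)/(-1 + O)
I(q, J) = 2 (I(q, J) = (0 + 1) + 1 = 1 + 1 = 2)
E(d, j) = 1 + j²
91 + E(W(6), I(1, 3))*86 = 91 + (1 + 2²)*86 = 91 + (1 + 4)*86 = 91 + 5*86 = 91 + 430 = 521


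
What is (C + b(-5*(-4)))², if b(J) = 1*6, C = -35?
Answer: 841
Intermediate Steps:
b(J) = 6
(C + b(-5*(-4)))² = (-35 + 6)² = (-29)² = 841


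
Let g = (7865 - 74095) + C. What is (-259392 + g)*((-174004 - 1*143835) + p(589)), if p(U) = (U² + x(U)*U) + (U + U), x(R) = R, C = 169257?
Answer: -58977907065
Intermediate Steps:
p(U) = 2*U + 2*U² (p(U) = (U² + U*U) + (U + U) = (U² + U²) + 2*U = 2*U² + 2*U = 2*U + 2*U²)
g = 103027 (g = (7865 - 74095) + 169257 = -66230 + 169257 = 103027)
(-259392 + g)*((-174004 - 1*143835) + p(589)) = (-259392 + 103027)*((-174004 - 1*143835) + 2*589*(1 + 589)) = -156365*((-174004 - 143835) + 2*589*590) = -156365*(-317839 + 695020) = -156365*377181 = -58977907065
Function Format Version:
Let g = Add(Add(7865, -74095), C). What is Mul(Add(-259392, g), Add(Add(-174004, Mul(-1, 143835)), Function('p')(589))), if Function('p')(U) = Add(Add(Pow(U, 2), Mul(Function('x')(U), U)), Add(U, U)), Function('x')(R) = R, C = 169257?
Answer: -58977907065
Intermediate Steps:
Function('p')(U) = Add(Mul(2, U), Mul(2, Pow(U, 2))) (Function('p')(U) = Add(Add(Pow(U, 2), Mul(U, U)), Add(U, U)) = Add(Add(Pow(U, 2), Pow(U, 2)), Mul(2, U)) = Add(Mul(2, Pow(U, 2)), Mul(2, U)) = Add(Mul(2, U), Mul(2, Pow(U, 2))))
g = 103027 (g = Add(Add(7865, -74095), 169257) = Add(-66230, 169257) = 103027)
Mul(Add(-259392, g), Add(Add(-174004, Mul(-1, 143835)), Function('p')(589))) = Mul(Add(-259392, 103027), Add(Add(-174004, Mul(-1, 143835)), Mul(2, 589, Add(1, 589)))) = Mul(-156365, Add(Add(-174004, -143835), Mul(2, 589, 590))) = Mul(-156365, Add(-317839, 695020)) = Mul(-156365, 377181) = -58977907065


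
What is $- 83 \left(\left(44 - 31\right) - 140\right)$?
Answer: $10541$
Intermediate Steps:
$- 83 \left(\left(44 - 31\right) - 140\right) = - 83 \left(13 - 140\right) = \left(-83\right) \left(-127\right) = 10541$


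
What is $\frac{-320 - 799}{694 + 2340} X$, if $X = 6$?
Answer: $- \frac{3357}{1517} \approx -2.2129$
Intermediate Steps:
$\frac{-320 - 799}{694 + 2340} X = \frac{-320 - 799}{694 + 2340} \cdot 6 = - \frac{1119}{3034} \cdot 6 = \left(-1119\right) \frac{1}{3034} \cdot 6 = \left(- \frac{1119}{3034}\right) 6 = - \frac{3357}{1517}$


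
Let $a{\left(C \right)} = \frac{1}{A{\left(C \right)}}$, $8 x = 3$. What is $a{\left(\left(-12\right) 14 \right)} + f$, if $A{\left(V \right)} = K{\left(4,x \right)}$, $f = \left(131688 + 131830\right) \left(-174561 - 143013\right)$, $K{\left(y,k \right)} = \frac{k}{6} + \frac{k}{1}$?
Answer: $- \frac{585805257308}{7} \approx -8.3686 \cdot 10^{10}$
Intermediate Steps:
$x = \frac{3}{8}$ ($x = \frac{1}{8} \cdot 3 = \frac{3}{8} \approx 0.375$)
$K{\left(y,k \right)} = \frac{7 k}{6}$ ($K{\left(y,k \right)} = k \frac{1}{6} + k 1 = \frac{k}{6} + k = \frac{7 k}{6}$)
$f = -83686465332$ ($f = 263518 \left(-317574\right) = -83686465332$)
$A{\left(V \right)} = \frac{7}{16}$ ($A{\left(V \right)} = \frac{7}{6} \cdot \frac{3}{8} = \frac{7}{16}$)
$a{\left(C \right)} = \frac{16}{7}$ ($a{\left(C \right)} = \frac{1}{\frac{7}{16}} = \frac{16}{7}$)
$a{\left(\left(-12\right) 14 \right)} + f = \frac{16}{7} - 83686465332 = - \frac{585805257308}{7}$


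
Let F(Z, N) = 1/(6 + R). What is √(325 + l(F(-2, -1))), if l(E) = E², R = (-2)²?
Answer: √32501/10 ≈ 18.028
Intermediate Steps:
R = 4
F(Z, N) = ⅒ (F(Z, N) = 1/(6 + 4) = 1/10 = ⅒)
√(325 + l(F(-2, -1))) = √(325 + (⅒)²) = √(325 + 1/100) = √(32501/100) = √32501/10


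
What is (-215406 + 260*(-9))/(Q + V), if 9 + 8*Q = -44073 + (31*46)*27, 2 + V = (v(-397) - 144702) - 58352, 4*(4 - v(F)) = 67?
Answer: 870984/815065 ≈ 1.0686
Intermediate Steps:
v(F) = -51/4 (v(F) = 4 - ¼*67 = 4 - 67/4 = -51/4)
V = -812275/4 (V = -2 + ((-51/4 - 144702) - 58352) = -2 + (-578859/4 - 58352) = -2 - 812267/4 = -812275/4 ≈ -2.0307e+5)
Q = -1395/2 (Q = -9/8 + (-44073 + (31*46)*27)/8 = -9/8 + (-44073 + 1426*27)/8 = -9/8 + (-44073 + 38502)/8 = -9/8 + (⅛)*(-5571) = -9/8 - 5571/8 = -1395/2 ≈ -697.50)
(-215406 + 260*(-9))/(Q + V) = (-215406 + 260*(-9))/(-1395/2 - 812275/4) = (-215406 - 2340)/(-815065/4) = -217746*(-4/815065) = 870984/815065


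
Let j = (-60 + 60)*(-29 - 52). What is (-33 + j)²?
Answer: 1089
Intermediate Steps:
j = 0 (j = 0*(-81) = 0)
(-33 + j)² = (-33 + 0)² = (-33)² = 1089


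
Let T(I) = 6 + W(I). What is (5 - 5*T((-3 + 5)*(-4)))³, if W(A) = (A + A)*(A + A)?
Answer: -2222447625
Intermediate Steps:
W(A) = 4*A² (W(A) = (2*A)*(2*A) = 4*A²)
T(I) = 6 + 4*I²
(5 - 5*T((-3 + 5)*(-4)))³ = (5 - 5*(6 + 4*((-3 + 5)*(-4))²))³ = (5 - 5*(6 + 4*(2*(-4))²))³ = (5 - 5*(6 + 4*(-8)²))³ = (5 - 5*(6 + 4*64))³ = (5 - 5*(6 + 256))³ = (5 - 5*262)³ = (5 - 1310)³ = (-1305)³ = -2222447625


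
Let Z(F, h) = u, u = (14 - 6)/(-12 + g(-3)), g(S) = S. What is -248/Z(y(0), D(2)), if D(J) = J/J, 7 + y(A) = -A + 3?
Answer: 465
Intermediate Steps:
y(A) = -4 - A (y(A) = -7 + (-A + 3) = -7 + (3 - A) = -4 - A)
D(J) = 1
u = -8/15 (u = (14 - 6)/(-12 - 3) = 8/(-15) = 8*(-1/15) = -8/15 ≈ -0.53333)
Z(F, h) = -8/15
-248/Z(y(0), D(2)) = -248/(-8/15) = -248*(-15/8) = 465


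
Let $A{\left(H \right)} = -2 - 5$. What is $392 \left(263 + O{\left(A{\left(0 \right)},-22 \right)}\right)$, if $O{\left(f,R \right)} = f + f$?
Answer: $97608$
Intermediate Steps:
$A{\left(H \right)} = -7$
$O{\left(f,R \right)} = 2 f$
$392 \left(263 + O{\left(A{\left(0 \right)},-22 \right)}\right) = 392 \left(263 + 2 \left(-7\right)\right) = 392 \left(263 - 14\right) = 392 \cdot 249 = 97608$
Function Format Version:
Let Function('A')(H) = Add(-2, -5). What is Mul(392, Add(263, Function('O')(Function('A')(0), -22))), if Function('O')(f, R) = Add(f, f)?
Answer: 97608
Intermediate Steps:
Function('A')(H) = -7
Function('O')(f, R) = Mul(2, f)
Mul(392, Add(263, Function('O')(Function('A')(0), -22))) = Mul(392, Add(263, Mul(2, -7))) = Mul(392, Add(263, -14)) = Mul(392, 249) = 97608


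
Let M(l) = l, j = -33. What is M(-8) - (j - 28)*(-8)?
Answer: -496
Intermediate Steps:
M(-8) - (j - 28)*(-8) = -8 - (-33 - 28)*(-8) = -8 - (-61)*(-8) = -8 - 1*488 = -8 - 488 = -496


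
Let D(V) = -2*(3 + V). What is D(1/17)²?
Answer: 10816/289 ≈ 37.426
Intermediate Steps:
D(V) = -6 - 2*V
D(1/17)² = (-6 - 2/17)² = (-104/17)² = 10816/289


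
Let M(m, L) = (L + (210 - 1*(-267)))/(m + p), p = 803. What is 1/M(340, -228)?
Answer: 381/83 ≈ 4.5904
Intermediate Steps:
M(m, L) = (477 + L)/(803 + m) (M(m, L) = (L + (210 - 1*(-267)))/(m + 803) = (L + (210 + 267))/(803 + m) = (L + 477)/(803 + m) = (477 + L)/(803 + m))
1/M(340, -228) = 1/((477 - 228)/(803 + 340)) = 1/(249/1143) = 1/((1/1143)*249) = 1/(83/381) = 381/83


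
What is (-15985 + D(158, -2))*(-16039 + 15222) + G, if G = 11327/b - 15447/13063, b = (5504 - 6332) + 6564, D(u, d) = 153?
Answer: 969192252522401/74929368 ≈ 1.2935e+7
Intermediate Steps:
b = 5736 (b = -828 + 6564 = 5736)
G = 59360609/74929368 (G = 11327/5736 - 15447/13063 = 59360609/74929368 ≈ 0.79222)
(-15985 + D(158, -2))*(-16039 + 15222) + G = (-15985 + 153)*(-16039 + 15222) + 59360609/74929368 = -15832*(-817) + 59360609/74929368 = 12934744 + 59360609/74929368 = 969192252522401/74929368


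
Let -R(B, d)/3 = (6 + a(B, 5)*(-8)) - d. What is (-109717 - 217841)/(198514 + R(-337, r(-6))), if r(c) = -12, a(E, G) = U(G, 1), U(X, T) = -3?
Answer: -163779/99194 ≈ -1.6511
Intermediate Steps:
a(E, G) = -3
R(B, d) = -90 + 3*d (R(B, d) = -3*((6 - 3*(-8)) - d) = -3*((6 + 24) - d) = -3*(30 - d) = -90 + 3*d)
(-109717 - 217841)/(198514 + R(-337, r(-6))) = (-109717 - 217841)/(198514 + (-90 + 3*(-12))) = -327558/(198514 + (-90 - 36)) = -327558/(198514 - 126) = -327558/198388 = -327558*1/198388 = -163779/99194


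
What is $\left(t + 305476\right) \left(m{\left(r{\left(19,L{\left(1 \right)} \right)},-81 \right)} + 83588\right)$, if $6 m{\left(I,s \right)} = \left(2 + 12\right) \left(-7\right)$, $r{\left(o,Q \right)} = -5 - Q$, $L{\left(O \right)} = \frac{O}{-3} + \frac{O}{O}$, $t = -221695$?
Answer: $7001717805$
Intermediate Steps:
$L{\left(O \right)} = 1 - \frac{O}{3}$ ($L{\left(O \right)} = O \left(- \frac{1}{3}\right) + 1 = - \frac{O}{3} + 1 = 1 - \frac{O}{3}$)
$m{\left(I,s \right)} = - \frac{49}{3}$ ($m{\left(I,s \right)} = \frac{\left(2 + 12\right) \left(-7\right)}{6} = \frac{14 \left(-7\right)}{6} = \frac{1}{6} \left(-98\right) = - \frac{49}{3}$)
$\left(t + 305476\right) \left(m{\left(r{\left(19,L{\left(1 \right)} \right)},-81 \right)} + 83588\right) = \left(-221695 + 305476\right) \left(- \frac{49}{3} + 83588\right) = 83781 \cdot \frac{250715}{3} = 7001717805$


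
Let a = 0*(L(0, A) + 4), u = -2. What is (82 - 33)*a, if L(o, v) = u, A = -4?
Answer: 0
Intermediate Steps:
L(o, v) = -2
a = 0 (a = 0*(-2 + 4) = 0*2 = 0)
(82 - 33)*a = (82 - 33)*0 = 49*0 = 0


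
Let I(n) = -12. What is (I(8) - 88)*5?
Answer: -500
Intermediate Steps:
(I(8) - 88)*5 = (-12 - 88)*5 = -100*5 = -500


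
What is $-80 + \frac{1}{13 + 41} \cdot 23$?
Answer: $- \frac{4297}{54} \approx -79.574$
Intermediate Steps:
$-80 + \frac{1}{13 + 41} \cdot 23 = -80 + \frac{1}{54} \cdot 23 = -80 + \frac{23}{54} = - \frac{4297}{54}$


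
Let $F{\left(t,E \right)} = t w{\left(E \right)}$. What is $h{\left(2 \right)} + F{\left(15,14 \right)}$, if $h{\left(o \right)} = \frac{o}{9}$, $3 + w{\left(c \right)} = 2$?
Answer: $- \frac{133}{9} \approx -14.778$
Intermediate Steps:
$w{\left(c \right)} = -1$ ($w{\left(c \right)} = -3 + 2 = -1$)
$h{\left(o \right)} = \frac{o}{9}$ ($h{\left(o \right)} = o \frac{1}{9} = \frac{o}{9}$)
$F{\left(t,E \right)} = - t$ ($F{\left(t,E \right)} = t \left(-1\right) = - t$)
$h{\left(2 \right)} + F{\left(15,14 \right)} = \frac{1}{9} \cdot 2 - 15 = \frac{2}{9} - 15 = - \frac{133}{9}$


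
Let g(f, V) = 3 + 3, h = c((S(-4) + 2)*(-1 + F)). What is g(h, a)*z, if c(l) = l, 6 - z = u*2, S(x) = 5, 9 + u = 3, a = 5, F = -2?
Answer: 108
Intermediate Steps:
u = -6 (u = -9 + 3 = -6)
z = 18 (z = 6 - (-6)*2 = 6 - 1*(-12) = 6 + 12 = 18)
h = -21 (h = (5 + 2)*(-1 - 2) = 7*(-3) = -21)
g(f, V) = 6
g(h, a)*z = 6*18 = 108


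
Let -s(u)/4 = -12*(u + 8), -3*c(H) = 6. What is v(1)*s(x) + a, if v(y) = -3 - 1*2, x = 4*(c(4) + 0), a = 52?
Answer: 52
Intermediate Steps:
c(H) = -2 (c(H) = -⅓*6 = -2)
x = -8 (x = 4*(-2 + 0) = 4*(-2) = -8)
v(y) = -5 (v(y) = -3 - 2 = -5)
s(u) = 384 + 48*u (s(u) = -(-48)*(u + 8) = -(-48)*(8 + u) = -4*(-96 - 12*u) = 384 + 48*u)
v(1)*s(x) + a = -5*(384 + 48*(-8)) + 52 = -5*(384 - 384) + 52 = -5*0 + 52 = 0 + 52 = 52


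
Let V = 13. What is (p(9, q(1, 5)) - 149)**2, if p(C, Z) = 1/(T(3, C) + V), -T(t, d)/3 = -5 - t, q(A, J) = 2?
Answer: 30382144/1369 ≈ 22193.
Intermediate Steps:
T(t, d) = 15 + 3*t (T(t, d) = -3*(-5 - t) = 15 + 3*t)
p(C, Z) = 1/37 (p(C, Z) = 1/((15 + 3*3) + 13) = 1/((15 + 9) + 13) = 1/(24 + 13) = 1/37)
(p(9, q(1, 5)) - 149)**2 = (1/37 - 149)**2 = (-5512/37)**2 = 30382144/1369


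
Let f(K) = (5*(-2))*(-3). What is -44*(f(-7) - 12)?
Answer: -792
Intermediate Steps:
f(K) = 30 (f(K) = -10*(-3) = 30)
-44*(f(-7) - 12) = -44*(30 - 12) = -44*18 = -792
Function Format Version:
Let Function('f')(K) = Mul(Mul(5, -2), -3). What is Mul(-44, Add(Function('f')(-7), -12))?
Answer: -792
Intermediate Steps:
Function('f')(K) = 30 (Function('f')(K) = Mul(-10, -3) = 30)
Mul(-44, Add(Function('f')(-7), -12)) = Mul(-44, Add(30, -12)) = Mul(-44, 18) = -792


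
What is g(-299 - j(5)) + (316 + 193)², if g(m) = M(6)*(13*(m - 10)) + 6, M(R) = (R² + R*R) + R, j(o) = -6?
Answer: -48155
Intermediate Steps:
M(R) = R + 2*R² (M(R) = (R² + R²) + R = 2*R² + R = R + 2*R²)
g(m) = -10134 + 1014*m (g(m) = (6*(1 + 2*6))*(13*(m - 10)) + 6 = (6*(1 + 12))*(13*(-10 + m)) + 6 = (6*13)*(-130 + 13*m) + 6 = 78*(-130 + 13*m) + 6 = (-10140 + 1014*m) + 6 = -10134 + 1014*m)
g(-299 - j(5)) + (316 + 193)² = (-10134 + 1014*(-299 - 1*(-6))) + (316 + 193)² = (-10134 + 1014*(-299 + 6)) + 509² = (-10134 + 1014*(-293)) + 259081 = (-10134 - 297102) + 259081 = -307236 + 259081 = -48155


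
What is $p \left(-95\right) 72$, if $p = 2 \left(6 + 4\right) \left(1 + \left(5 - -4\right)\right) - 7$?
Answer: $-1320120$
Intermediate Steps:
$p = 193$ ($p = 2 \cdot 10 \left(1 + \left(5 + 4\right)\right) - 7 = 2 \cdot 10 \left(1 + 9\right) - 7 = 2 \cdot 10 \cdot 10 - 7 = 2 \cdot 100 - 7 = 200 - 7 = 193$)
$p \left(-95\right) 72 = 193 \left(-95\right) 72 = \left(-18335\right) 72 = -1320120$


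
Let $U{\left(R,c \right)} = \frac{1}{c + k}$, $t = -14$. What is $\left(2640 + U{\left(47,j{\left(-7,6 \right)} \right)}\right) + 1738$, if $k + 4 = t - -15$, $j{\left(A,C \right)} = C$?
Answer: $\frac{13135}{3} \approx 4378.3$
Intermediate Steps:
$k = -3$ ($k = -4 - -1 = -4 + \left(-14 + 15\right) = -4 + 1 = -3$)
$U{\left(R,c \right)} = \frac{1}{-3 + c}$ ($U{\left(R,c \right)} = \frac{1}{c - 3} = \frac{1}{-3 + c}$)
$\left(2640 + U{\left(47,j{\left(-7,6 \right)} \right)}\right) + 1738 = \left(2640 + \frac{1}{-3 + 6}\right) + 1738 = \left(2640 + \frac{1}{3}\right) + 1738 = \frac{7921}{3} + 1738 = \frac{13135}{3}$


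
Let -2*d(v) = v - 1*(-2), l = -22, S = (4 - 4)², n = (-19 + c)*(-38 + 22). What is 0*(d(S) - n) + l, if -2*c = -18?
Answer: -22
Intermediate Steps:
c = 9 (c = -½*(-18) = 9)
n = 160 (n = (-19 + 9)*(-38 + 22) = -10*(-16) = 160)
S = 0 (S = 0² = 0)
d(v) = -1 - v/2 (d(v) = -(v - 1*(-2))/2 = -(v + 2)/2 = -(2 + v)/2 = -1 - v/2)
0*(d(S) - n) + l = 0*((-1 - ½*0) - 1*160) - 22 = 0*((-1 + 0) - 160) - 22 = 0*(-1 - 160) - 22 = 0*(-161) - 22 = 0 - 22 = -22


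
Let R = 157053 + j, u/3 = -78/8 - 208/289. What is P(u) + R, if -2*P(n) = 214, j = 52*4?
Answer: 157154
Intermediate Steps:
j = 208
u = -36309/1156 (u = 3*(-78/8 - 208/289) = 3*(-78*⅛ - 208*1/289) = 3*(-39/4 - 208/289) = 3*(-12103/1156) = -36309/1156 ≈ -31.409)
P(n) = -107 (P(n) = -½*214 = -107)
R = 157261 (R = 157053 + 208 = 157261)
P(u) + R = -107 + 157261 = 157154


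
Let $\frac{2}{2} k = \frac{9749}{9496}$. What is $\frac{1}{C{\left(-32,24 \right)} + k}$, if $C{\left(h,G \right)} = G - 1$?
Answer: $\frac{9496}{228157} \approx 0.04162$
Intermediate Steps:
$C{\left(h,G \right)} = -1 + G$ ($C{\left(h,G \right)} = G - 1 = -1 + G$)
$k = \frac{9749}{9496} \approx 1.0266$
$\frac{1}{C{\left(-32,24 \right)} + k} = \frac{1}{\left(-1 + 24\right) + \frac{9749}{9496}} = \frac{1}{23 + \frac{9749}{9496}} = \frac{1}{\frac{228157}{9496}} = \frac{9496}{228157}$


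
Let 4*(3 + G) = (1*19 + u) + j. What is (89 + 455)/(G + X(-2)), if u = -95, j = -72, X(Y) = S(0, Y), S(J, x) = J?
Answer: -68/5 ≈ -13.600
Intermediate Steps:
X(Y) = 0
G = -40 (G = -3 + ((1*19 - 95) - 72)/4 = -3 + ((19 - 95) - 72)/4 = -3 + (-76 - 72)/4 = -3 + (1/4)*(-148) = -3 - 37 = -40)
(89 + 455)/(G + X(-2)) = (89 + 455)/(-40 + 0) = 544/(-40) = 544*(-1/40) = -68/5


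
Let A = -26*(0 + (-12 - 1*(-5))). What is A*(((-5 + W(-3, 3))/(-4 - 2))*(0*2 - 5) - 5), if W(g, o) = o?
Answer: -3640/3 ≈ -1213.3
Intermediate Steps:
A = 182 (A = -26*(0 + (-12 + 5)) = -26*(0 - 7) = -26*(-7) = 182)
A*(((-5 + W(-3, 3))/(-4 - 2))*(0*2 - 5) - 5) = 182*(((-5 + 3)/(-4 - 2))*(0*2 - 5) - 5) = 182*((-2/(-6))*(0 - 5) - 5) = 182*(-2*(-⅙)*(-5) - 5) = 182*((⅓)*(-5) - 5) = 182*(-5/3 - 5) = 182*(-20/3) = -3640/3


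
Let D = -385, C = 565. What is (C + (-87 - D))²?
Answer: 744769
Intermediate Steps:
(C + (-87 - D))² = (565 + (-87 - 1*(-385)))² = (565 + (-87 + 385))² = (565 + 298)² = 863² = 744769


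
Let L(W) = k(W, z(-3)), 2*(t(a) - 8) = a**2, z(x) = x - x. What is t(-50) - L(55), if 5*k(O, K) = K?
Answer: 1258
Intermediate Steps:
z(x) = 0
k(O, K) = K/5
t(a) = 8 + a**2/2
L(W) = 0 (L(W) = (1/5)*0 = 0)
t(-50) - L(55) = (8 + (1/2)*(-50)**2) - 1*0 = (8 + (1/2)*2500) + 0 = (8 + 1250) + 0 = 1258 + 0 = 1258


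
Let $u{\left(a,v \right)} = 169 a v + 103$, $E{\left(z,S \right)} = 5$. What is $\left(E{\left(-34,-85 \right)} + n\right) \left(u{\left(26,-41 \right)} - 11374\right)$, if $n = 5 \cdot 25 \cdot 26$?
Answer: $-623088375$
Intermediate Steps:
$n = 3250$ ($n = 125 \cdot 26 = 3250$)
$u{\left(a,v \right)} = 103 + 169 a v$ ($u{\left(a,v \right)} = 169 a v + 103 = 103 + 169 a v$)
$\left(E{\left(-34,-85 \right)} + n\right) \left(u{\left(26,-41 \right)} - 11374\right) = \left(5 + 3250\right) \left(\left(103 + 169 \cdot 26 \left(-41\right)\right) - 11374\right) = 3255 \left(\left(103 - 180154\right) - 11374\right) = 3255 \left(-180051 - 11374\right) = 3255 \left(-191425\right) = -623088375$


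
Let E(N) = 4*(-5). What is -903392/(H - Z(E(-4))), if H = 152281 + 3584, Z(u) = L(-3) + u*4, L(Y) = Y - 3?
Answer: -903392/155951 ≈ -5.7928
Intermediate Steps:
E(N) = -20
L(Y) = -3 + Y
Z(u) = -6 + 4*u (Z(u) = (-3 - 3) + u*4 = -6 + 4*u)
H = 155865
-903392/(H - Z(E(-4))) = -903392/(155865 - (-6 + 4*(-20))) = -903392/(155865 - (-6 - 80)) = -903392/(155865 - 1*(-86)) = -903392/(155865 + 86) = -903392/155951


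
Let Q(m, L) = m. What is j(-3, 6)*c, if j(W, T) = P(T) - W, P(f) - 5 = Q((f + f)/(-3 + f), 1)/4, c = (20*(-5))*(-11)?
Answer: 9900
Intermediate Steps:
c = 1100 (c = -100*(-11) = 1100)
P(f) = 5 + f/(2*(-3 + f)) (P(f) = 5 + ((f + f)/(-3 + f))/4 = 5 + ((2*f)/(-3 + f))*(1/4) = 5 + (2*f/(-3 + f))*(1/4) = 5 + f/(2*(-3 + f)))
j(W, T) = -W + (-30 + 11*T)/(2*(-3 + T)) (j(W, T) = (-30 + 11*T)/(2*(-3 + T)) - W = -W + (-30 + 11*T)/(2*(-3 + T)))
j(-3, 6)*c = (((1/2)*6 + (-3 + 6)*(5 - 1*(-3)))/(-3 + 6))*1100 = ((3 + 3*(5 + 3))/3)*1100 = ((3 + 3*8)/3)*1100 = ((3 + 24)/3)*1100 = ((1/3)*27)*1100 = 9*1100 = 9900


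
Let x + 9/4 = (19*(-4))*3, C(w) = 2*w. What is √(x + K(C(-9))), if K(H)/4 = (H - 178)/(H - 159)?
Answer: I*√28298937/354 ≈ 15.027*I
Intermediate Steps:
K(H) = 4*(-178 + H)/(-159 + H) (K(H) = 4*((H - 178)/(H - 159)) = 4*((-178 + H)/(-159 + H)) = 4*(-178 + H)/(-159 + H))
x = -921/4 (x = -9/4 + (19*(-4))*3 = -9/4 - 76*3 = -9/4 - 228 = -921/4 ≈ -230.25)
√(x + K(C(-9))) = √(-921/4 + 4*(-178 + 2*(-9))/(-159 + 2*(-9))) = √(-921/4 + 4*(-178 - 18)/(-159 - 18)) = √(-921/4 + 4*(-196)/(-177)) = √(-921/4 + 4*(-1/177)*(-196)) = √(-921/4 + 784/177) = √(-159881/708) = I*√28298937/354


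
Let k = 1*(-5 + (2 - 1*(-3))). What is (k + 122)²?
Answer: 14884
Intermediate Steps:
k = 0 (k = 1*(-5 + (2 + 3)) = 1*(-5 + 5) = 1*0 = 0)
(k + 122)² = (0 + 122)² = 122² = 14884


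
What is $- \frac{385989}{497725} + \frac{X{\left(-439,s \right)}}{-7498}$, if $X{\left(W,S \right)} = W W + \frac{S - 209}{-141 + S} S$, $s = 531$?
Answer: $- \frac{643723701038}{24257623325} \approx -26.537$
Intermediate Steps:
$X{\left(W,S \right)} = W^{2} + \frac{S \left(-209 + S\right)}{-141 + S}$ ($X{\left(W,S \right)} = W^{2} + \frac{-209 + S}{-141 + S} S = W^{2} + \frac{S \left(-209 + S\right)}{-141 + S}$)
$- \frac{385989}{497725} + \frac{X{\left(-439,s \right)}}{-7498} = - \frac{385989}{497725} + \frac{\frac{1}{-141 + 531} \left(531^{2} - 110979 - 141 \left(-439\right)^{2} + 531 \left(-439\right)^{2}\right)}{-7498} = \left(-385989\right) \frac{1}{497725} + \frac{281961 - 110979 - 27173661 + 531 \cdot 192721}{390} \left(- \frac{1}{7498}\right) = - \frac{385989}{497725} + \frac{281961 - 110979 - 27173661 + 102334851}{390} \left(- \frac{1}{7498}\right) = - \frac{385989}{497725} + \frac{1}{390} \cdot 75332172 \left(- \frac{1}{7498}\right) = - \frac{385989}{497725} + \frac{12555362}{65} \left(- \frac{1}{7498}\right) = - \frac{385989}{497725} - \frac{6277681}{243685} = - \frac{643723701038}{24257623325}$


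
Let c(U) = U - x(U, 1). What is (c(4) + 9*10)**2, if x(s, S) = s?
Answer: 8100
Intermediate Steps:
c(U) = 0 (c(U) = U - U = 0)
(c(4) + 9*10)**2 = (0 + 9*10)**2 = (0 + 90)**2 = 90**2 = 8100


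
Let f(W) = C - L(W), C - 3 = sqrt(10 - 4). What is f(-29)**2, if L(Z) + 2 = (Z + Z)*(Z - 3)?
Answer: (1851 - sqrt(6))**2 ≈ 3.4171e+6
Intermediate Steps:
L(Z) = -2 + 2*Z*(-3 + Z) (L(Z) = -2 + (Z + Z)*(Z - 3) = -2 + (2*Z)*(-3 + Z) = -2 + 2*Z*(-3 + Z))
C = 3 + sqrt(6) (C = 3 + sqrt(10 - 4) = 3 + sqrt(6) ≈ 5.4495)
f(W) = 5 + sqrt(6) - 2*W**2 + 6*W (f(W) = (3 + sqrt(6)) - (-2 - 6*W + 2*W**2) = (3 + sqrt(6)) + (2 - 2*W**2 + 6*W) = 5 + sqrt(6) - 2*W**2 + 6*W)
f(-29)**2 = (5 + sqrt(6) - 2*(-29)**2 + 6*(-29))**2 = (5 + sqrt(6) - 2*841 - 174)**2 = (5 + sqrt(6) - 1682 - 174)**2 = (-1851 + sqrt(6))**2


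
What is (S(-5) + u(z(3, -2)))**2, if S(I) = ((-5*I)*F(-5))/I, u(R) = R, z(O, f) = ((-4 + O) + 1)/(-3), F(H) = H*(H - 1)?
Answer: 22500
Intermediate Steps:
F(H) = H*(-1 + H)
z(O, f) = 1 - O/3 (z(O, f) = (-3 + O)*(-1/3) = 1 - O/3)
S(I) = -150 (S(I) = ((-5*I)*(-5*(-1 - 5)))/I = ((-5*I)*(-5*(-6)))/I = (-5*I*30)/I = (-150*I)/I = -150)
(S(-5) + u(z(3, -2)))**2 = (-150 + (1 - 1/3*3))**2 = (-150 + (1 - 1))**2 = (-150 + 0)**2 = (-150)**2 = 22500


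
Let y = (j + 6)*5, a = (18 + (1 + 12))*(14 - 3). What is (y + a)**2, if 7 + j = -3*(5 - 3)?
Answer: 93636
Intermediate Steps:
j = -13 (j = -7 - 3*(5 - 3) = -7 - 3*2 = -7 - 6 = -13)
a = 341 (a = (18 + 13)*11 = 31*11 = 341)
y = -35 (y = (-13 + 6)*5 = -7*5 = -35)
(y + a)**2 = (-35 + 341)**2 = 306**2 = 93636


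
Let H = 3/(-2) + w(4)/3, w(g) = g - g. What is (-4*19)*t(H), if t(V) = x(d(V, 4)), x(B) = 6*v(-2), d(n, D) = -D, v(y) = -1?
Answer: 456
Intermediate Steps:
w(g) = 0
H = -3/2 (H = 3/(-2) + 0/3 = 3*(-1/2) + 0*(1/3) = -3/2 + 0 = -3/2 ≈ -1.5000)
x(B) = -6 (x(B) = 6*(-1) = -6)
t(V) = -6
(-4*19)*t(H) = -4*19*(-6) = -76*(-6) = 456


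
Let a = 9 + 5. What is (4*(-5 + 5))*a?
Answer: 0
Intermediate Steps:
a = 14
(4*(-5 + 5))*a = (4*(-5 + 5))*14 = (4*0)*14 = 0*14 = 0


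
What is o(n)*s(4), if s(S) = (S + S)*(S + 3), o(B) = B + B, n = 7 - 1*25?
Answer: -2016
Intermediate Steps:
n = -18 (n = 7 - 25 = -18)
o(B) = 2*B
s(S) = 2*S*(3 + S) (s(S) = (2*S)*(3 + S) = 2*S*(3 + S))
o(n)*s(4) = (2*(-18))*(2*4*(3 + 4)) = -72*4*7 = -36*56 = -2016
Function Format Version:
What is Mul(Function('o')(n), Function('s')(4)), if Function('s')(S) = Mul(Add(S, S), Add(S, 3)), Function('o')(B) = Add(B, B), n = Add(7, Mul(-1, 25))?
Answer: -2016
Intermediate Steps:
n = -18 (n = Add(7, -25) = -18)
Function('o')(B) = Mul(2, B)
Function('s')(S) = Mul(2, S, Add(3, S)) (Function('s')(S) = Mul(Mul(2, S), Add(3, S)) = Mul(2, S, Add(3, S)))
Mul(Function('o')(n), Function('s')(4)) = Mul(Mul(2, -18), Mul(2, 4, Add(3, 4))) = Mul(-36, Mul(2, 4, 7)) = Mul(-36, 56) = -2016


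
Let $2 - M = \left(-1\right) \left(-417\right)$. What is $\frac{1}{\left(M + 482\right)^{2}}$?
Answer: $\frac{1}{4489} \approx 0.00022277$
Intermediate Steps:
$M = -415$ ($M = 2 - \left(-1\right) \left(-417\right) = 2 - 417 = -415$)
$\frac{1}{\left(M + 482\right)^{2}} = \frac{1}{\left(-415 + 482\right)^{2}} = \frac{1}{67^{2}} = \frac{1}{4489}$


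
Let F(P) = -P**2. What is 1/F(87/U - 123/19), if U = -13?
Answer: -61009/10575504 ≈ -0.0057689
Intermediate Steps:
1/F(87/U - 123/19) = 1/(-(87/(-13) - 123/19)**2) = 1/(-(87*(-1/13) - 123*1/19)**2) = 1/(-(-87/13 - 123/19)**2) = 1/(-(-3252/247)**2) = 1/(-1*10575504/61009) = 1/(-10575504/61009) = -61009/10575504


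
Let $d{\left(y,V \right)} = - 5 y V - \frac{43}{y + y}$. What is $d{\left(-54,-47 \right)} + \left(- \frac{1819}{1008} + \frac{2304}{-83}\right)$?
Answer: $- \frac{3192408775}{250992} \approx -12719.0$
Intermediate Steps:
$d{\left(y,V \right)} = - \frac{43}{2 y} - 5 V y$ ($d{\left(y,V \right)} = - 5 V y - \frac{43}{2 y} = - \frac{43}{2 y} - 5 V y$)
$d{\left(-54,-47 \right)} + \left(- \frac{1819}{1008} + \frac{2304}{-83}\right) = \left(- \frac{43}{2 \left(-54\right)} - \left(-235\right) \left(-54\right)\right) + \left(- \frac{1819}{1008} + \frac{2304}{-83}\right) = \left(\left(- \frac{43}{2}\right) \left(- \frac{1}{54}\right) - 12690\right) + \left(\left(-1819\right) \frac{1}{1008} + 2304 \left(- \frac{1}{83}\right)\right) = \left(\frac{43}{108} - 12690\right) - \frac{2473409}{83664} = - \frac{1370477}{108} - \frac{2473409}{83664} = - \frac{3192408775}{250992}$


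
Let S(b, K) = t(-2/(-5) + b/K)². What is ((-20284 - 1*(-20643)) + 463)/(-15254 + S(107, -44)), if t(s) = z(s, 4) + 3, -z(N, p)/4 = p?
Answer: -822/15085 ≈ -0.054491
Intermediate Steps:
z(N, p) = -4*p
t(s) = -13 (t(s) = -4*4 + 3 = -16 + 3 = -13)
S(b, K) = 169 (S(b, K) = (-13)² = 169)
((-20284 - 1*(-20643)) + 463)/(-15254 + S(107, -44)) = ((-20284 - 1*(-20643)) + 463)/(-15254 + 169) = ((-20284 + 20643) + 463)/(-15085) = (359 + 463)*(-1/15085) = 822*(-1/15085) = -822/15085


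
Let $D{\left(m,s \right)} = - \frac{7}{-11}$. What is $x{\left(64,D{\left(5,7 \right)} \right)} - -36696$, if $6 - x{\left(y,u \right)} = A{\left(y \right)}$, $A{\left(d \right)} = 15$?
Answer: $36687$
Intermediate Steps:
$D{\left(m,s \right)} = \frac{7}{11}$ ($D{\left(m,s \right)} = \left(-7\right) \left(- \frac{1}{11}\right) = \frac{7}{11}$)
$x{\left(y,u \right)} = -9$ ($x{\left(y,u \right)} = 6 - 15 = -9$)
$x{\left(64,D{\left(5,7 \right)} \right)} - -36696 = -9 - -36696 = -9 + 36696 = 36687$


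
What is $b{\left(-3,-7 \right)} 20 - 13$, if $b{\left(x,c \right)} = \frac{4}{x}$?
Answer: $- \frac{119}{3} \approx -39.667$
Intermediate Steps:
$b{\left(-3,-7 \right)} 20 - 13 = \frac{4}{-3} \cdot 20 - 13 = 4 \left(- \frac{1}{3}\right) 20 - 13 = \left(- \frac{4}{3}\right) 20 - 13 = - \frac{80}{3} - 13 = - \frac{119}{3}$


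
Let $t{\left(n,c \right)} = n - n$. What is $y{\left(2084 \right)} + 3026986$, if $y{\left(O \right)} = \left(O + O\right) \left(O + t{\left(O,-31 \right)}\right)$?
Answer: $11713098$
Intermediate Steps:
$t{\left(n,c \right)} = 0$
$y{\left(O \right)} = 2 O^{2}$ ($y{\left(O \right)} = \left(O + O\right) \left(O + 0\right) = 2 O O = 2 O^{2}$)
$y{\left(2084 \right)} + 3026986 = 2 \cdot 2084^{2} + 3026986 = 2 \cdot 4343056 + 3026986 = 8686112 + 3026986 = 11713098$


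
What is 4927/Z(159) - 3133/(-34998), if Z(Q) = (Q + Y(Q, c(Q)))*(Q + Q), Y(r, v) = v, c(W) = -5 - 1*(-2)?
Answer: 4203295/22258728 ≈ 0.18884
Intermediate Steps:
c(W) = -3 (c(W) = -5 + 2 = -3)
Z(Q) = 2*Q*(-3 + Q) (Z(Q) = (Q - 3)*(Q + Q) = (-3 + Q)*(2*Q) = 2*Q*(-3 + Q))
4927/Z(159) - 3133/(-34998) = 4927/((2*159*(-3 + 159))) - 3133/(-34998) = 4927/((2*159*156)) - 3133*(-1/34998) = 4927/49608 + 3133/34998 = 4927*(1/49608) + 3133/34998 = 379/3816 + 3133/34998 = 4203295/22258728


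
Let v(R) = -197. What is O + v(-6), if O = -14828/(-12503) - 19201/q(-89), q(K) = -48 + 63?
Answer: -276794048/187545 ≈ -1475.9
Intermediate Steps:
q(K) = 15
O = -239847683/187545 (O = -14828/(-12503) - 19201/15 = -14828*(-1/12503) - 19201*1/15 = 14828/12503 - 19201/15 = -239847683/187545 ≈ -1278.9)
O + v(-6) = -239847683/187545 - 197 = -276794048/187545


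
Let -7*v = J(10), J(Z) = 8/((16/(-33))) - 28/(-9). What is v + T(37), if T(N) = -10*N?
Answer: -46379/126 ≈ -368.09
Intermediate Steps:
J(Z) = -241/18 (J(Z) = 8/((16*(-1/33))) - 28*(-1/9) = 8/(-16/33) + 28/9 = 8*(-33/16) + 28/9 = -33/2 + 28/9 = -241/18)
v = 241/126 (v = -1/7*(-241/18) = 241/126 ≈ 1.9127)
v + T(37) = 241/126 - 10*37 = 241/126 - 370 = -46379/126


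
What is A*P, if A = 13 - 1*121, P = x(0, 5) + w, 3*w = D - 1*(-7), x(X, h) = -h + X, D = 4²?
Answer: -288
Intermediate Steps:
D = 16
x(X, h) = X - h
w = 23/3 (w = (16 - 1*(-7))/3 = (16 + 7)/3 = (⅓)*23 = 23/3 ≈ 7.6667)
P = 8/3 (P = (0 - 1*5) + 23/3 = (0 - 5) + 23/3 = -5 + 23/3 = 8/3 ≈ 2.6667)
A = -108 (A = 13 - 121 = -108)
A*P = -108*8/3 = -288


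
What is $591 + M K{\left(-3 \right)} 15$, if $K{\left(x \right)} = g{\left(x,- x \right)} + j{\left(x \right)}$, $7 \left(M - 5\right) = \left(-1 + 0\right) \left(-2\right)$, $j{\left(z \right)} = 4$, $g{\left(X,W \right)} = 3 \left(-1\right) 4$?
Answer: $- \frac{303}{7} \approx -43.286$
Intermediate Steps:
$g{\left(X,W \right)} = -12$ ($g{\left(X,W \right)} = \left(-3\right) 4 = -12$)
$M = \frac{37}{7}$ ($M = 5 + \frac{\left(-1 + 0\right) \left(-2\right)}{7} = 5 + \frac{\left(-1\right) \left(-2\right)}{7} = 5 + \frac{1}{7} \cdot 2 = 5 + \frac{2}{7} = \frac{37}{7} \approx 5.2857$)
$K{\left(x \right)} = -8$ ($K{\left(x \right)} = -12 + 4 = -8$)
$591 + M K{\left(-3 \right)} 15 = 591 + \frac{37}{7} \left(-8\right) 15 = 591 - \frac{4440}{7} = - \frac{303}{7}$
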